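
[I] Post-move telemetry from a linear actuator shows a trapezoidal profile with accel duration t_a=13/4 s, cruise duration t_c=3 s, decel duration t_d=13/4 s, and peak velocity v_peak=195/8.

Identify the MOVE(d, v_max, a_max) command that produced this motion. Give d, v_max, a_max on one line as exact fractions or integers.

a_max = (195/8)/(13/4) = 15/2
d_a = ½·195/8·13/4 = 2535/64; d_c = 195/8·3 = 585/8
d = 2·2535/64 + 585/8 = 4875/32
t_c = 3 > 0 so v_max = 195/8

d=4875/32 v_max=195/8 a_max=15/2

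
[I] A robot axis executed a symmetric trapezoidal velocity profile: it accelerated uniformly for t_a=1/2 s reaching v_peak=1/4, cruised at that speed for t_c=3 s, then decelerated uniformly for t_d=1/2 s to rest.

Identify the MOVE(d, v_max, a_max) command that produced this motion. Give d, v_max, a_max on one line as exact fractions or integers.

d=7/8 v_max=1/4 a_max=1/2

a_max = (1/4)/(1/2) = 1/2
d_a = ½·1/4·1/2 = 1/16; d_c = 1/4·3 = 3/4
d = 2·1/16 + 3/4 = 7/8
t_c = 3 > 0 so v_max = 1/4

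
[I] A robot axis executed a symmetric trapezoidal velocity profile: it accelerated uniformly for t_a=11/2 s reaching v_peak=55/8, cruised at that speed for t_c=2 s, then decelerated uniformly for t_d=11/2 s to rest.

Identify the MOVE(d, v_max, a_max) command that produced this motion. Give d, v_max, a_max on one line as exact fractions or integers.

a_max = (55/8)/(11/2) = 5/4
d_a = ½·55/8·11/2 = 605/32; d_c = 55/8·2 = 55/4
d = 2·605/32 + 55/4 = 825/16
t_c = 2 > 0 so v_max = 55/8

d=825/16 v_max=55/8 a_max=5/4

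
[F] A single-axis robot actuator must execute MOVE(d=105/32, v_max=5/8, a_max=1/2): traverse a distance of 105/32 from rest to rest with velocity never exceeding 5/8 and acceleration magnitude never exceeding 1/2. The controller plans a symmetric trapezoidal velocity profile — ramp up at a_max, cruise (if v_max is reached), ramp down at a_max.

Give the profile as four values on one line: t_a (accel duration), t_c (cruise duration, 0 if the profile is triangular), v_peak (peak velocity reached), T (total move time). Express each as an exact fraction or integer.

(v_max)²/a_max = (5/8)²/(1/2) = 25/32
105/32 ≥ 25/32 → trapezoidal
t_a = (5/8)/(1/2) = 5/4; v_peak = 5/8
d_cruise = 105/32 − 25/32 = 5/2; t_c = (5/2)/(5/8) = 4
T = 2·5/4 + 4 = 13/2

t_a=5/4 t_c=4 v_peak=5/8 T=13/2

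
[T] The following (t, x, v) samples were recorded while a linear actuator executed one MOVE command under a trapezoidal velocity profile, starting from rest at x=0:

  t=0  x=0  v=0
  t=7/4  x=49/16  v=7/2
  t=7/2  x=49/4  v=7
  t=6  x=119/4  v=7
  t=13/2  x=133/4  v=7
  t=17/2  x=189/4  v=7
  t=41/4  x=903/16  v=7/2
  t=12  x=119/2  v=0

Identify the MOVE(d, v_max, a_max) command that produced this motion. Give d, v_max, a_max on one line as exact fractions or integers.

d=119/2 v_max=7 a_max=2

final state: t=12, x=119/2, v=0 → d = 119/2
a_max = (7/2−0)/(7/4−0) = 2
max v = 7 over t∈[7/2,17/2] → v_max = 7
check: 7·(7/2+5) = 119/2 ✓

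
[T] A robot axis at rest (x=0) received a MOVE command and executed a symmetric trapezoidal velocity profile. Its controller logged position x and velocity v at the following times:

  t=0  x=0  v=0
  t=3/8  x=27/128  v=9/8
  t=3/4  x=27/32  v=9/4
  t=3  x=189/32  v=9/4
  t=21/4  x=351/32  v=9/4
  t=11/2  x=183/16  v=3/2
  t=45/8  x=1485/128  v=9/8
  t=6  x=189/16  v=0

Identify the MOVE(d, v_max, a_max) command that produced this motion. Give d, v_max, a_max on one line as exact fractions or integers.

final state: t=6, x=189/16, v=0 → d = 189/16
a_max = (9/8−0)/(3/8−0) = 3
max v = 9/4 over t∈[3/4,21/4] → v_max = 9/4
check: 9/4·(3/4+9/2) = 189/16 ✓

d=189/16 v_max=9/4 a_max=3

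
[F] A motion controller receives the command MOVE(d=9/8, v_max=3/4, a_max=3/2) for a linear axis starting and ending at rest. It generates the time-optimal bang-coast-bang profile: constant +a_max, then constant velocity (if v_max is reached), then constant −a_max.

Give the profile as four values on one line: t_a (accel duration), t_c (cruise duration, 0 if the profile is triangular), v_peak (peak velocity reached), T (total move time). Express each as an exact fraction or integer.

t_a=1/2 t_c=1 v_peak=3/4 T=2

vₘ²/aₘ = (3/4)²/(3/2) = 3/8
9/8 ≥ 3/8 so v_max reached
t_a = (3/4)/(3/2) = 1/2; v_peak = 3/4
d_cruise = 9/8 − 3/8 = 3/4; t_c = (3/4)/(3/4) = 1
T = 2·1/2 + 1 = 2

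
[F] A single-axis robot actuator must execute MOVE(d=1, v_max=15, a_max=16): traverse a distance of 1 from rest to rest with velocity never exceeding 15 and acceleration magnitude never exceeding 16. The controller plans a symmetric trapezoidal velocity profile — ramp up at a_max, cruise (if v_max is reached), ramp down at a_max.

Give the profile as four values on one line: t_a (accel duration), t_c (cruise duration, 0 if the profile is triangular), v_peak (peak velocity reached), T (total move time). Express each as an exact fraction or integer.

t_a=1/4 t_c=0 v_peak=4 T=1/2

vₘ²/aₘ = 15²/16 = 225/16
1 < 225/16 → triangular
v_peak = √(1·16) = √16 = 4
t_a = 4/16 = 1/4; t_c = 0
T = 2·1/4 = 1/2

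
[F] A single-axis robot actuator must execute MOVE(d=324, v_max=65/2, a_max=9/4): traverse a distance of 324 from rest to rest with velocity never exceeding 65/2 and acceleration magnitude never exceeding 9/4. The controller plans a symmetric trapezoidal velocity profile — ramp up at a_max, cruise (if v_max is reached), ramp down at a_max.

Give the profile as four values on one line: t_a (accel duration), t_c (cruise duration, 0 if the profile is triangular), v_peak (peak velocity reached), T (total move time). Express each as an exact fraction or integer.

(v_max)²/a_max = (65/2)²/(9/4) = 4225/9
324 < 4225/9 → triangular
v_peak = √(324·9/4) = √729 = 27
t_a = 27/(9/4) = 12; t_c = 0
T = 2·12 = 24

t_a=12 t_c=0 v_peak=27 T=24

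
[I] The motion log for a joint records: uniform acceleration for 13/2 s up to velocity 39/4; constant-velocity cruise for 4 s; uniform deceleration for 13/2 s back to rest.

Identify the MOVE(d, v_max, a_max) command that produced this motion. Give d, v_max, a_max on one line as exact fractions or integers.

a_max = (39/4)/(13/2) = 3/2
d_a = ½·39/4·13/2 = 507/16; d_c = 39/4·4 = 39
d = 2·507/16 + 39 = 819/8
t_c = 4 > 0 ⇒ limit active, v_max = 39/4

d=819/8 v_max=39/4 a_max=3/2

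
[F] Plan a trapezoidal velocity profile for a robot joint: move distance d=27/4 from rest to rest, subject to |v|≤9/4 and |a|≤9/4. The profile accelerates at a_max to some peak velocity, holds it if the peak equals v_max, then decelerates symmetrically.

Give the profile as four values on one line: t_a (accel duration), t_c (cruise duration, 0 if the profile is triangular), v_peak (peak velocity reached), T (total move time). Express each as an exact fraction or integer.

(v_max)²/a_max = (9/4)²/(9/4) = 9/4
27/4 ≥ 9/4 so v_max reached
t_a = (9/4)/(9/4) = 1; v_peak = 9/4
d_cruise = 27/4 − 9/4 = 9/2; t_c = (9/2)/(9/4) = 2
T = 2·1 + 2 = 4

t_a=1 t_c=2 v_peak=9/4 T=4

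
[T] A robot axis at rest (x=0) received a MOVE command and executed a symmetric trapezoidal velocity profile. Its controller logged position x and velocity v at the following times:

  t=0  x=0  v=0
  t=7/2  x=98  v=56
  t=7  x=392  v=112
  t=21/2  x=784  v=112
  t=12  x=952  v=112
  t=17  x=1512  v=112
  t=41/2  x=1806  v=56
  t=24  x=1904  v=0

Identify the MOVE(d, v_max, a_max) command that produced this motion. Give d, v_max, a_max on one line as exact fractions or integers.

final state: t=24, x=1904, v=0 → d = 1904
a_max = (56−0)/(7/2−0) = 16
max v = 112 over t∈[7,17] → v_max = 112
check: 112·(7+10) = 1904 ✓

d=1904 v_max=112 a_max=16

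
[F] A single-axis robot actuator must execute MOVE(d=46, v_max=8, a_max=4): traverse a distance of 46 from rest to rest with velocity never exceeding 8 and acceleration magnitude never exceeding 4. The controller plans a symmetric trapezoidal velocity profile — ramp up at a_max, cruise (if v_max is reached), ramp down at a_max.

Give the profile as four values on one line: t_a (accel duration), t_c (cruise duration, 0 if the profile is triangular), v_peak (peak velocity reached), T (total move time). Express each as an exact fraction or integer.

t_a=2 t_c=15/4 v_peak=8 T=31/4

vₘ²/aₘ = 8²/4 = 16
46 ≥ 16 ⇒ cruise phase
t_a = 8/4 = 2; v_peak = 8
d_cruise = 46 − 16 = 30; t_c = 30/8 = 15/4
T = 2·2 + 15/4 = 31/4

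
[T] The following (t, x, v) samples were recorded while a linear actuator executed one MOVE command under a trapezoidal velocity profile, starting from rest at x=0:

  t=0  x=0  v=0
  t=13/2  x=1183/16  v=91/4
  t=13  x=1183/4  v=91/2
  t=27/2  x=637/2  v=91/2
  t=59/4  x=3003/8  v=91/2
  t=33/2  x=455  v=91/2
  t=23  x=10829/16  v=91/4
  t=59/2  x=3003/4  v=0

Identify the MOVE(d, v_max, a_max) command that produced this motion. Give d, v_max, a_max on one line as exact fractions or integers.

d=3003/4 v_max=91/2 a_max=7/2

final state: t=59/2, x=3003/4, v=0 → d = 3003/4
a_max = (91/4−0)/(13/2−0) = 7/2
max v = 91/2 over t∈[13,33/2] → v_max = 91/2
check: 91/2·(13+7/2) = 3003/4 ✓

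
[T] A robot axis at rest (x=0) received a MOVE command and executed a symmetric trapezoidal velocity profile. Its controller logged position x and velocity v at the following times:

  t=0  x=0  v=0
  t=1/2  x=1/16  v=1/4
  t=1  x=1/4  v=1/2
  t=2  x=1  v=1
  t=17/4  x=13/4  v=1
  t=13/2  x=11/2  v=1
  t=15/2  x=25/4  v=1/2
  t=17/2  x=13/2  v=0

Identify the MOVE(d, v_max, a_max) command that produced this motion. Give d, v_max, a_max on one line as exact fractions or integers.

final state: t=17/2, x=13/2, v=0 → d = 13/2
a_max = (1/4−0)/(1/2−0) = 1/2
max v = 1 over t∈[2,13/2] → v_max = 1
check: 1·(2+9/2) = 13/2 ✓

d=13/2 v_max=1 a_max=1/2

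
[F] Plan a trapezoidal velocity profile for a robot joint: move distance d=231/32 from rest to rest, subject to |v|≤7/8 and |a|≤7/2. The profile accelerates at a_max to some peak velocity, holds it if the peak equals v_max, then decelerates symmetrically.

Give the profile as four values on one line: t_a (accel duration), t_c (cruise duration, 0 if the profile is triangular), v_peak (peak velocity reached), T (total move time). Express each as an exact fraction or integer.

t_a=1/4 t_c=8 v_peak=7/8 T=17/2

v_max²/a_max = (7/8)²/(7/2) = 7/32
231/32 ≥ 7/32 so v_max reached
t_a = (7/8)/(7/2) = 1/4; v_peak = 7/8
d_cruise = 231/32 − 7/32 = 7; t_c = 7/(7/8) = 8
T = 2·1/4 + 8 = 17/2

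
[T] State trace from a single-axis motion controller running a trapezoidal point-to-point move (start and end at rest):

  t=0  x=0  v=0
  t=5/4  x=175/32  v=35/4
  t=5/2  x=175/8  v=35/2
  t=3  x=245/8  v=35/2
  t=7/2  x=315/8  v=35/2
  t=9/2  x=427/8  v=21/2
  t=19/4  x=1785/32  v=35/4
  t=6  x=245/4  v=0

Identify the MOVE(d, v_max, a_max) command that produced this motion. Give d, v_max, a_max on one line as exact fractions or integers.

d=245/4 v_max=35/2 a_max=7

final state: t=6, x=245/4, v=0 → d = 245/4
a_max = (35/4−0)/(5/4−0) = 7
max v = 35/2 over t∈[5/2,7/2] → v_max = 35/2
check: 35/2·(5/2+1) = 245/4 ✓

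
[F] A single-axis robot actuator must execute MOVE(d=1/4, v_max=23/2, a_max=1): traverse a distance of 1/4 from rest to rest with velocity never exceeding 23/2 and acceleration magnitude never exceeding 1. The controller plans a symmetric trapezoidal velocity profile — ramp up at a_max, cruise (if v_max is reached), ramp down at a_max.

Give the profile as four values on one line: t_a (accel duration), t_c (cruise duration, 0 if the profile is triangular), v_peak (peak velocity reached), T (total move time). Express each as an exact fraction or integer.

(v_max)²/a_max = (23/2)²/1 = 529/4
1/4 < 529/4 → triangular
v_peak = √(1/4·1) = √(1/4) = 1/2
t_a = (1/2)/1 = 1/2; t_c = 0
T = 2·1/2 = 1

t_a=1/2 t_c=0 v_peak=1/2 T=1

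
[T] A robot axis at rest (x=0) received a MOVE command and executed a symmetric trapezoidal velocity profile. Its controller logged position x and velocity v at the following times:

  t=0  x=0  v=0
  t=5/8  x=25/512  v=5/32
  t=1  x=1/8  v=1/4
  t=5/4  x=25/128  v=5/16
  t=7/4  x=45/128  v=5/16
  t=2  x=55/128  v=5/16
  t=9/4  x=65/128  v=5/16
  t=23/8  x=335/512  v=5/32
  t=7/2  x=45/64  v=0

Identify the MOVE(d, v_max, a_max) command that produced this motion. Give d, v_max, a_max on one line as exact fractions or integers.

final state: t=7/2, x=45/64, v=0 → d = 45/64
a_max = (5/32−0)/(5/8−0) = 1/4
max v = 5/16 over t∈[5/4,9/4] → v_max = 5/16
check: 5/16·(5/4+1) = 45/64 ✓

d=45/64 v_max=5/16 a_max=1/4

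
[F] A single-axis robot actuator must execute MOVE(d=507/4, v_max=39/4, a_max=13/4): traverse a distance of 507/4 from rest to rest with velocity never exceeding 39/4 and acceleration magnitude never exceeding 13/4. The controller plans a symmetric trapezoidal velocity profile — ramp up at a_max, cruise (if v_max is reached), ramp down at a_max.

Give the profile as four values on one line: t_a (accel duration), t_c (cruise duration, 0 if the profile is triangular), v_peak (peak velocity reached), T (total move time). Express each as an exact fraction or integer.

t_a=3 t_c=10 v_peak=39/4 T=16

(v_max)²/a_max = (39/4)²/(13/4) = 117/4
507/4 ≥ 117/4 so v_max reached
t_a = (39/4)/(13/4) = 3; v_peak = 39/4
d_cruise = 507/4 − 117/4 = 195/2; t_c = (195/2)/(39/4) = 10
T = 2·3 + 10 = 16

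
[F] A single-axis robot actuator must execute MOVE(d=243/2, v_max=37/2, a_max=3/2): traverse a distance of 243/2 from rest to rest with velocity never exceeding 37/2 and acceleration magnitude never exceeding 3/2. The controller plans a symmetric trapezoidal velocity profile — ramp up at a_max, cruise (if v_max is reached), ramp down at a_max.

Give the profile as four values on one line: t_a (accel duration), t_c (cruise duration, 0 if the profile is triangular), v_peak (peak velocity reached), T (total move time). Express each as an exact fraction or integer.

t_a=9 t_c=0 v_peak=27/2 T=18

vₘ²/aₘ = (37/2)²/(3/2) = 1369/6
243/2 < 1369/6 ⇒ no cruise
v_peak = √(243/2·3/2) = √(729/4) = 27/2
t_a = (27/2)/(3/2) = 9; t_c = 0
T = 2·9 = 18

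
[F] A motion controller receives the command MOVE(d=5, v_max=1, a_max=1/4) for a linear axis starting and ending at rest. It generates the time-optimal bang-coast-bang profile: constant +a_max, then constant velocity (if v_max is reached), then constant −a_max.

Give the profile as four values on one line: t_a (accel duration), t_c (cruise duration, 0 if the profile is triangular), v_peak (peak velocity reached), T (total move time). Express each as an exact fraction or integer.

vₘ²/aₘ = 1²/(1/4) = 4
5 ≥ 4 → trapezoidal
t_a = 1/(1/4) = 4; v_peak = 1
d_cruise = 5 − 4 = 1; t_c = 1/1 = 1
T = 2·4 + 1 = 9

t_a=4 t_c=1 v_peak=1 T=9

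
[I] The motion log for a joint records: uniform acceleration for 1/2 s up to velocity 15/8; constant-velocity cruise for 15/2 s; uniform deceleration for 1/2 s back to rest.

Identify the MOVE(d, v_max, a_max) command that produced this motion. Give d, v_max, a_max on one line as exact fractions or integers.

a_max = (15/8)/(1/2) = 15/4
d_a = ½·15/8·1/2 = 15/32; d_c = 15/8·15/2 = 225/16
d = 2·15/32 + 225/16 = 15
t_c = 15/2 > 0 so v_max = 15/8

d=15 v_max=15/8 a_max=15/4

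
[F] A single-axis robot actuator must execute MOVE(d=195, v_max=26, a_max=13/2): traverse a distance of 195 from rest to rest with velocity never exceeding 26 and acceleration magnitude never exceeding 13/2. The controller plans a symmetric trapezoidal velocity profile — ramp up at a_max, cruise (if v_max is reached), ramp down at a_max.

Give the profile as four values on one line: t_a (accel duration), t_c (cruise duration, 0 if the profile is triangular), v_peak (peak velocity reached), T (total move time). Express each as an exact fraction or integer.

v_max²/a_max = 26²/(13/2) = 104
195 ≥ 104 so v_max reached
t_a = 26/(13/2) = 4; v_peak = 26
d_cruise = 195 − 104 = 91; t_c = 91/26 = 7/2
T = 2·4 + 7/2 = 23/2

t_a=4 t_c=7/2 v_peak=26 T=23/2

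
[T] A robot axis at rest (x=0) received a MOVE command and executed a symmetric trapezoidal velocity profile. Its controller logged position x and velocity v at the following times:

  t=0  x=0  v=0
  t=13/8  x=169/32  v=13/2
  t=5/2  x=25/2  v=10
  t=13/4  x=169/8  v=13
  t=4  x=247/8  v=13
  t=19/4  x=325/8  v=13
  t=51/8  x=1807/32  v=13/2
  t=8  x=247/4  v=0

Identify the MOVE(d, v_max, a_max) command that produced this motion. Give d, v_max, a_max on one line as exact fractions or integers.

final state: t=8, x=247/4, v=0 → d = 247/4
a_max = (13/2−0)/(13/8−0) = 4
max v = 13 over t∈[13/4,19/4] → v_max = 13
check: 13·(13/4+3/2) = 247/4 ✓

d=247/4 v_max=13 a_max=4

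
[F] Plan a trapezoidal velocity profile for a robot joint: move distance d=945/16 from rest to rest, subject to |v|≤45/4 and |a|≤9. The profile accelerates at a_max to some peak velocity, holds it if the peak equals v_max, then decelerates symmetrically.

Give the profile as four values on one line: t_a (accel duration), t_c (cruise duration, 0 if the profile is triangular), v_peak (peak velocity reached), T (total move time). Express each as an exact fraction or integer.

(v_max)²/a_max = (45/4)²/9 = 225/16
945/16 ≥ 225/16 → trapezoidal
t_a = (45/4)/9 = 5/4; v_peak = 45/4
d_cruise = 945/16 − 225/16 = 45; t_c = 45/(45/4) = 4
T = 2·5/4 + 4 = 13/2

t_a=5/4 t_c=4 v_peak=45/4 T=13/2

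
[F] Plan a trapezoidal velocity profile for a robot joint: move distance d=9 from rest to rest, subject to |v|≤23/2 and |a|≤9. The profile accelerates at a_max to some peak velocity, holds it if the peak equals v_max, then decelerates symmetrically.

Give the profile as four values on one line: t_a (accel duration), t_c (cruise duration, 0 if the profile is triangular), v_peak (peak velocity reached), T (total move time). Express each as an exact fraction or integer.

t_a=1 t_c=0 v_peak=9 T=2

vₘ²/aₘ = (23/2)²/9 = 529/36
9 < 529/36 so t_c = 0
v_peak = √(9·9) = √81 = 9
t_a = 9/9 = 1; t_c = 0
T = 2·1 = 2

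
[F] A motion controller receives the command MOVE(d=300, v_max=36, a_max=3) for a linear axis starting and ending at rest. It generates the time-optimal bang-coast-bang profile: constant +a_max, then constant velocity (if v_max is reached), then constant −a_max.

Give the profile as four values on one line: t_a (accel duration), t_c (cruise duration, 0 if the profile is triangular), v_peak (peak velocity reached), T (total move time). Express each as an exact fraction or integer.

(v_max)²/a_max = 36²/3 = 432
300 < 432 ⇒ no cruise
v_peak = √(300·3) = √900 = 30
t_a = 30/3 = 10; t_c = 0
T = 2·10 = 20

t_a=10 t_c=0 v_peak=30 T=20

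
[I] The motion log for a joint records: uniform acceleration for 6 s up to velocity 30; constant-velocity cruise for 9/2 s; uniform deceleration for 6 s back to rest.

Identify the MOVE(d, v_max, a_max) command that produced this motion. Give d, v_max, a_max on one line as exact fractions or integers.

a_max = 30/6 = 5
d_a = ½·30·6 = 90; d_c = 30·9/2 = 135
d = 2·90 + 135 = 315
t_c = 9/2 > 0 → v_max = v_peak = 30

d=315 v_max=30 a_max=5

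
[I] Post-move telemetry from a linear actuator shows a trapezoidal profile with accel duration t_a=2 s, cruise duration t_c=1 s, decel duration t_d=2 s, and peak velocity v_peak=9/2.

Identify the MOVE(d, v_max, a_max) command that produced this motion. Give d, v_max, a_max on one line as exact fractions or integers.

a_max = (9/2)/2 = 9/4
d_a = ½·9/2·2 = 9/2; d_c = 9/2·1 = 9/2
d = 2·9/2 + 9/2 = 27/2
t_c = 1 > 0 → v_max = v_peak = 9/2

d=27/2 v_max=9/2 a_max=9/4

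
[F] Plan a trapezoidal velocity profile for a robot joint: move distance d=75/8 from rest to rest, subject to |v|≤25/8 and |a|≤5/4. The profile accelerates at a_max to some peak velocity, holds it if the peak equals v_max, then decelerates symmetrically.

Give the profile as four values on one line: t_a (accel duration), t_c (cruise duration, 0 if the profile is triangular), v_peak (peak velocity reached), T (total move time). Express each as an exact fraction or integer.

vₘ²/aₘ = (25/8)²/(5/4) = 125/16
75/8 ≥ 125/16 → trapezoidal
t_a = (25/8)/(5/4) = 5/2; v_peak = 25/8
d_cruise = 75/8 − 125/16 = 25/16; t_c = (25/16)/(25/8) = 1/2
T = 2·5/2 + 1/2 = 11/2

t_a=5/2 t_c=1/2 v_peak=25/8 T=11/2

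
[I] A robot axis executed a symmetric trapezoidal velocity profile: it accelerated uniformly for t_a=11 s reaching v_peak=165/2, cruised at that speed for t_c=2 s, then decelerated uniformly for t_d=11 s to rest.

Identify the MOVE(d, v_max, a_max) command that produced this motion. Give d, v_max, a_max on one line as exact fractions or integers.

d=2145/2 v_max=165/2 a_max=15/2

a_max = (165/2)/11 = 15/2
d_a = ½·165/2·11 = 1815/4; d_c = 165/2·2 = 165
d = 2·1815/4 + 165 = 2145/2
t_c = 2 > 0 ⇒ limit active, v_max = 165/2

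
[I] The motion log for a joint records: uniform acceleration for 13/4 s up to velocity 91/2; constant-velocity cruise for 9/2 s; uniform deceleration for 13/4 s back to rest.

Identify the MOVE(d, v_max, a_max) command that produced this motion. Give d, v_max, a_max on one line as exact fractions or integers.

a_max = (91/2)/(13/4) = 14
d_a = ½·91/2·13/4 = 1183/16; d_c = 91/2·9/2 = 819/4
d = 2·1183/16 + 819/4 = 2821/8
t_c = 9/2 > 0 ⇒ limit active, v_max = 91/2

d=2821/8 v_max=91/2 a_max=14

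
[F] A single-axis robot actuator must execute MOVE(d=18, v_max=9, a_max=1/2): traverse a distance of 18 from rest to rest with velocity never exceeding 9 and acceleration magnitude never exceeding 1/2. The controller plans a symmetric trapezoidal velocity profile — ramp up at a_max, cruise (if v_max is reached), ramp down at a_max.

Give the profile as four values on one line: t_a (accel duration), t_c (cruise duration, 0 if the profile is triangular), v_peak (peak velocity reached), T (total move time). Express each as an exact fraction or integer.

t_a=6 t_c=0 v_peak=3 T=12

vₘ²/aₘ = 9²/(1/2) = 162
18 < 162 so t_c = 0
v_peak = √(18·1/2) = √9 = 3
t_a = 3/(1/2) = 6; t_c = 0
T = 2·6 = 12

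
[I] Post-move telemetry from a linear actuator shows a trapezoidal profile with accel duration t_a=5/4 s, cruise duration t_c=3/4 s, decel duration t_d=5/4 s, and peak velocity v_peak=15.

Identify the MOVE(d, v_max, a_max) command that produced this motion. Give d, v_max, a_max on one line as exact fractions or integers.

a_max = 15/(5/4) = 12
d_a = ½·15·5/4 = 75/8; d_c = 15·3/4 = 45/4
d = 2·75/8 + 45/4 = 30
t_c = 3/4 > 0 so v_max = 15

d=30 v_max=15 a_max=12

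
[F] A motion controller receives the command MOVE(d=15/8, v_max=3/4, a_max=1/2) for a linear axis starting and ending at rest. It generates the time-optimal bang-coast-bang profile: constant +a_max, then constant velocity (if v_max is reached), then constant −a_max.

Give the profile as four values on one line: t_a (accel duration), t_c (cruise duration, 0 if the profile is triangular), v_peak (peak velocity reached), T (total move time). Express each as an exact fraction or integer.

t_a=3/2 t_c=1 v_peak=3/4 T=4

vₘ²/aₘ = (3/4)²/(1/2) = 9/8
15/8 ≥ 9/8 so v_max reached
t_a = (3/4)/(1/2) = 3/2; v_peak = 3/4
d_cruise = 15/8 − 9/8 = 3/4; t_c = (3/4)/(3/4) = 1
T = 2·3/2 + 1 = 4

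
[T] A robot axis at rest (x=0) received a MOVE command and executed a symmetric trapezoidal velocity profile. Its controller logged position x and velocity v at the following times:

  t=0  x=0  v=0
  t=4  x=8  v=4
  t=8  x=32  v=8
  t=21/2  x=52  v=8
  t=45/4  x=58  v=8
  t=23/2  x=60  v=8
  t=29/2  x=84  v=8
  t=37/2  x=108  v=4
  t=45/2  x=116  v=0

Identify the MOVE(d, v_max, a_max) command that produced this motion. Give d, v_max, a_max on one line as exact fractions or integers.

final state: t=45/2, x=116, v=0 → d = 116
a_max = (4−0)/(4−0) = 1
max v = 8 over t∈[8,29/2] → v_max = 8
check: 8·(8+13/2) = 116 ✓

d=116 v_max=8 a_max=1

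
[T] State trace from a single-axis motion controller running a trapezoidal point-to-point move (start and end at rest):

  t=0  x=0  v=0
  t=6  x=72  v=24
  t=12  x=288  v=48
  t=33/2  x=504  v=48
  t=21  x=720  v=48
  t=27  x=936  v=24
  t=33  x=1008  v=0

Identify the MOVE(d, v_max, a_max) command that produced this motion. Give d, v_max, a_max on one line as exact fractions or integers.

final state: t=33, x=1008, v=0 → d = 1008
a_max = (24−0)/(6−0) = 4
max v = 48 over t∈[12,21] → v_max = 48
check: 48·(12+9) = 1008 ✓

d=1008 v_max=48 a_max=4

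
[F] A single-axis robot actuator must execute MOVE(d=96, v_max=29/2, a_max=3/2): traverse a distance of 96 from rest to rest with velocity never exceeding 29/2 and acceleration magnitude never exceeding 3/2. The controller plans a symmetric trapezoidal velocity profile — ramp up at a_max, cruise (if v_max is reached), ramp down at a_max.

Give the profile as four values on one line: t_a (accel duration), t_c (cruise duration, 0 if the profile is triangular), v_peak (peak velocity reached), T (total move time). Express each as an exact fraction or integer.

v_max²/a_max = (29/2)²/(3/2) = 841/6
96 < 841/6 ⇒ no cruise
v_peak = √(96·3/2) = √144 = 12
t_a = 12/(3/2) = 8; t_c = 0
T = 2·8 = 16

t_a=8 t_c=0 v_peak=12 T=16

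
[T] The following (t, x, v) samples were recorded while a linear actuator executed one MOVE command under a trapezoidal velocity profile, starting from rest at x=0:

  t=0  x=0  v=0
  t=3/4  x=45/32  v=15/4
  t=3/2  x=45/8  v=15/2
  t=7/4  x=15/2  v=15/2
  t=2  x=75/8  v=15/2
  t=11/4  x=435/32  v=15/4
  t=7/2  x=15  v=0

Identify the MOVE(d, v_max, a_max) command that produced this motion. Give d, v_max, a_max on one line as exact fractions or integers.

d=15 v_max=15/2 a_max=5

final state: t=7/2, x=15, v=0 → d = 15
a_max = (15/4−0)/(3/4−0) = 5
max v = 15/2 over t∈[3/2,2] → v_max = 15/2
check: 15/2·(3/2+1/2) = 15 ✓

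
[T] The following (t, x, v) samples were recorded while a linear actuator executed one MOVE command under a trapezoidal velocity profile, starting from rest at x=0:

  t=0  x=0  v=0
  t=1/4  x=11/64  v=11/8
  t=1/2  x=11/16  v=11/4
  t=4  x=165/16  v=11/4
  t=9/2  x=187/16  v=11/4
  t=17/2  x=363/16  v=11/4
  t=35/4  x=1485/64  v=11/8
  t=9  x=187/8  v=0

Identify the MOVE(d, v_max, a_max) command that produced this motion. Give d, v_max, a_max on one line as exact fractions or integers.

final state: t=9, x=187/8, v=0 → d = 187/8
a_max = (11/8−0)/(1/4−0) = 11/2
max v = 11/4 over t∈[1/2,17/2] → v_max = 11/4
check: 11/4·(1/2+8) = 187/8 ✓

d=187/8 v_max=11/4 a_max=11/2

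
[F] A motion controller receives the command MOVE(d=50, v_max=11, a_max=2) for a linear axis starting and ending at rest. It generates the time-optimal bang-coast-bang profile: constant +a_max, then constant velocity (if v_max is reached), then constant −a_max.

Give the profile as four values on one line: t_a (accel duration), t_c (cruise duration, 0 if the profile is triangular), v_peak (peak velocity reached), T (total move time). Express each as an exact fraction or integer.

(v_max)²/a_max = 11²/2 = 121/2
50 < 121/2 so t_c = 0
v_peak = √(50·2) = √100 = 10
t_a = 10/2 = 5; t_c = 0
T = 2·5 = 10

t_a=5 t_c=0 v_peak=10 T=10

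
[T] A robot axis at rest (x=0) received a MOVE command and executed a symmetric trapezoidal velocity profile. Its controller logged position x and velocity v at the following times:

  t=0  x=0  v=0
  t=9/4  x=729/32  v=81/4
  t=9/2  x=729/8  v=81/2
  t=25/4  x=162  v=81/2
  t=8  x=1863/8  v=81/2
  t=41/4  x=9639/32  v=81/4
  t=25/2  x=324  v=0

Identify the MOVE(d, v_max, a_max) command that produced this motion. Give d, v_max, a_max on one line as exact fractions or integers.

final state: t=25/2, x=324, v=0 → d = 324
a_max = (81/4−0)/(9/4−0) = 9
max v = 81/2 over t∈[9/2,8] → v_max = 81/2
check: 81/2·(9/2+7/2) = 324 ✓

d=324 v_max=81/2 a_max=9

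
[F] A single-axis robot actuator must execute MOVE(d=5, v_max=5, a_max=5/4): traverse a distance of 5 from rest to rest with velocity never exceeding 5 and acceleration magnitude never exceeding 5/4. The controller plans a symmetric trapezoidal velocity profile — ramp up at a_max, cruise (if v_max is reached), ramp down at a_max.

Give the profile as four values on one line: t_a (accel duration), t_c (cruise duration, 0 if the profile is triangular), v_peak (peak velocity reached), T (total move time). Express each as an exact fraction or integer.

(v_max)²/a_max = 5²/(5/4) = 20
5 < 20 so t_c = 0
v_peak = √(5·5/4) = √(25/4) = 5/2
t_a = (5/2)/(5/4) = 2; t_c = 0
T = 2·2 = 4

t_a=2 t_c=0 v_peak=5/2 T=4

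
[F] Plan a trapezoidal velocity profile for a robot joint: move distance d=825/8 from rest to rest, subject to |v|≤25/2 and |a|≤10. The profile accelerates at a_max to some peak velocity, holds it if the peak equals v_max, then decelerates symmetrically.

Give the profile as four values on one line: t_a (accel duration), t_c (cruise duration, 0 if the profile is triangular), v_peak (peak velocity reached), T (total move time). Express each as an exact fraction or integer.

(v_max)²/a_max = (25/2)²/10 = 125/8
825/8 ≥ 125/8 → trapezoidal
t_a = (25/2)/10 = 5/4; v_peak = 25/2
d_cruise = 825/8 − 125/8 = 175/2; t_c = (175/2)/(25/2) = 7
T = 2·5/4 + 7 = 19/2

t_a=5/4 t_c=7 v_peak=25/2 T=19/2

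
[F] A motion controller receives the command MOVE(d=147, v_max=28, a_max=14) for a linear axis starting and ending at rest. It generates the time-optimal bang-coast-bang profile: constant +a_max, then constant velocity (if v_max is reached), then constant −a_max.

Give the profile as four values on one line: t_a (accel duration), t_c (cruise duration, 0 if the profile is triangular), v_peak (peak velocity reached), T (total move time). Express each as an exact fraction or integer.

t_a=2 t_c=13/4 v_peak=28 T=29/4

v_max²/a_max = 28²/14 = 56
147 ≥ 56 ⇒ cruise phase
t_a = 28/14 = 2; v_peak = 28
d_cruise = 147 − 56 = 91; t_c = 91/28 = 13/4
T = 2·2 + 13/4 = 29/4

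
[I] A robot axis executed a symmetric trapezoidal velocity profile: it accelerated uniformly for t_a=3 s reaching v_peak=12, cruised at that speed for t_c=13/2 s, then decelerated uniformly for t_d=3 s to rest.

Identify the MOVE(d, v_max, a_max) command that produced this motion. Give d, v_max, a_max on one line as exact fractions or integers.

a_max = 12/3 = 4
d_a = ½·12·3 = 18; d_c = 12·13/2 = 78
d = 2·18 + 78 = 114
t_c = 13/2 > 0 → v_max = v_peak = 12

d=114 v_max=12 a_max=4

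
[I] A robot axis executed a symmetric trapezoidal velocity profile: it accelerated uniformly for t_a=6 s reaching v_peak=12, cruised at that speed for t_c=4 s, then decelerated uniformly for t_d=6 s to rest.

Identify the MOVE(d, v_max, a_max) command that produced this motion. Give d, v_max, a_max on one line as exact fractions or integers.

a_max = 12/6 = 2
d_a = ½·12·6 = 36; d_c = 12·4 = 48
d = 2·36 + 48 = 120
t_c = 4 > 0 → v_max = v_peak = 12

d=120 v_max=12 a_max=2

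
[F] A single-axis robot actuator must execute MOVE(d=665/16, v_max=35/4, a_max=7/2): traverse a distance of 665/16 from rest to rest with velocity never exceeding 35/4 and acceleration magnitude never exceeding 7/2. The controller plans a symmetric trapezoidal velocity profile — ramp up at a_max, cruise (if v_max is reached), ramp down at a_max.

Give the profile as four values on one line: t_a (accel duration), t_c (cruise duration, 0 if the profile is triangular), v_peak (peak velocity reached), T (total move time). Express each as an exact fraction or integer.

v_max²/a_max = (35/4)²/(7/2) = 175/8
665/16 ≥ 175/8 ⇒ cruise phase
t_a = (35/4)/(7/2) = 5/2; v_peak = 35/4
d_cruise = 665/16 − 175/8 = 315/16; t_c = (315/16)/(35/4) = 9/4
T = 2·5/2 + 9/4 = 29/4

t_a=5/2 t_c=9/4 v_peak=35/4 T=29/4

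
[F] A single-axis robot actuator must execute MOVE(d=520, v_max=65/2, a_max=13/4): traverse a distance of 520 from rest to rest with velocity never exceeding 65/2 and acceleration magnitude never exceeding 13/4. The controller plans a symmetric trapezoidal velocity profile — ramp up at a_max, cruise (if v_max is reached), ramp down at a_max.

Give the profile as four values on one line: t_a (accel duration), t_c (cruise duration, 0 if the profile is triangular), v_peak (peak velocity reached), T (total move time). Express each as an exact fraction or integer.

t_a=10 t_c=6 v_peak=65/2 T=26

(v_max)²/a_max = (65/2)²/(13/4) = 325
520 ≥ 325 so v_max reached
t_a = (65/2)/(13/4) = 10; v_peak = 65/2
d_cruise = 520 − 325 = 195; t_c = 195/(65/2) = 6
T = 2·10 + 6 = 26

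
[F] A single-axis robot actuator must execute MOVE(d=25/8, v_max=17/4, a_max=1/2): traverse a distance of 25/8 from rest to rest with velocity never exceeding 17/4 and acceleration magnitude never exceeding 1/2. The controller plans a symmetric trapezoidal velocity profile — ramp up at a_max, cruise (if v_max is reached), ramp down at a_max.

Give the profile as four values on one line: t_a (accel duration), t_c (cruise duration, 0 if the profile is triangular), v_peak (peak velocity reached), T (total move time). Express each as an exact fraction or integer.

t_a=5/2 t_c=0 v_peak=5/4 T=5

(v_max)²/a_max = (17/4)²/(1/2) = 289/8
25/8 < 289/8 → triangular
v_peak = √(25/8·1/2) = √(25/16) = 5/4
t_a = (5/4)/(1/2) = 5/2; t_c = 0
T = 2·5/2 = 5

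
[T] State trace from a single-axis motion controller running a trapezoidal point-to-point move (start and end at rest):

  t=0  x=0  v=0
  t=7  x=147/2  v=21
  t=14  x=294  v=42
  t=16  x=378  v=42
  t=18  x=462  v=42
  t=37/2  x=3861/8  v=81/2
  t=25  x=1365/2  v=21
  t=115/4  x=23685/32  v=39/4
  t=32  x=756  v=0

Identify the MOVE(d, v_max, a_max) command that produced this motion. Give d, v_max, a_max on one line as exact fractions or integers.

final state: t=32, x=756, v=0 → d = 756
a_max = (21−0)/(7−0) = 3
max v = 42 over t∈[14,18] → v_max = 42
check: 42·(14+4) = 756 ✓

d=756 v_max=42 a_max=3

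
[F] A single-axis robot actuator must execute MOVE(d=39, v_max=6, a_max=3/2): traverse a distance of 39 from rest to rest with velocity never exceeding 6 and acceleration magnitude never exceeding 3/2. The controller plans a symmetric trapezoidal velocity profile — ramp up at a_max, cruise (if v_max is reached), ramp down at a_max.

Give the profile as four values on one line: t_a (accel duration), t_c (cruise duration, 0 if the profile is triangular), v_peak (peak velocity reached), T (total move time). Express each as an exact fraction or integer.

t_a=4 t_c=5/2 v_peak=6 T=21/2

v_max²/a_max = 6²/(3/2) = 24
39 ≥ 24 → trapezoidal
t_a = 6/(3/2) = 4; v_peak = 6
d_cruise = 39 − 24 = 15; t_c = 15/6 = 5/2
T = 2·4 + 5/2 = 21/2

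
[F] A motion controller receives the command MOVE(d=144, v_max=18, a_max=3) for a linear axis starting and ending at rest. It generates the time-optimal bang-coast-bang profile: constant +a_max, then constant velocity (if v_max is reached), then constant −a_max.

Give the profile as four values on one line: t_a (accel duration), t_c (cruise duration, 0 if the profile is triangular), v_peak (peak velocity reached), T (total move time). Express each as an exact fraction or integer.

t_a=6 t_c=2 v_peak=18 T=14

vₘ²/aₘ = 18²/3 = 108
144 ≥ 108 → trapezoidal
t_a = 18/3 = 6; v_peak = 18
d_cruise = 144 − 108 = 36; t_c = 36/18 = 2
T = 2·6 + 2 = 14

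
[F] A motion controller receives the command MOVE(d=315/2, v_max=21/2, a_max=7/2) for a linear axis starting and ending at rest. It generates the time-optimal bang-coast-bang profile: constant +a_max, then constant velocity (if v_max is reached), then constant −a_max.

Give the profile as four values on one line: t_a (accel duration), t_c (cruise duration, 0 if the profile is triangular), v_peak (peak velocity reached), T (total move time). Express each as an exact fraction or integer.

t_a=3 t_c=12 v_peak=21/2 T=18

vₘ²/aₘ = (21/2)²/(7/2) = 63/2
315/2 ≥ 63/2 → trapezoidal
t_a = (21/2)/(7/2) = 3; v_peak = 21/2
d_cruise = 315/2 − 63/2 = 126; t_c = 126/(21/2) = 12
T = 2·3 + 12 = 18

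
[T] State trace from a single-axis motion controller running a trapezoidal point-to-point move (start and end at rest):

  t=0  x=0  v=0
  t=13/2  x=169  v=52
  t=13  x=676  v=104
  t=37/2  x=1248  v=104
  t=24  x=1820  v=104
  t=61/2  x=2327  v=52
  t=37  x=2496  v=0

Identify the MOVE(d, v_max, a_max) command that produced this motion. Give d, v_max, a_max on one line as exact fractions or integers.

d=2496 v_max=104 a_max=8

final state: t=37, x=2496, v=0 → d = 2496
a_max = (52−0)/(13/2−0) = 8
max v = 104 over t∈[13,24] → v_max = 104
check: 104·(13+11) = 2496 ✓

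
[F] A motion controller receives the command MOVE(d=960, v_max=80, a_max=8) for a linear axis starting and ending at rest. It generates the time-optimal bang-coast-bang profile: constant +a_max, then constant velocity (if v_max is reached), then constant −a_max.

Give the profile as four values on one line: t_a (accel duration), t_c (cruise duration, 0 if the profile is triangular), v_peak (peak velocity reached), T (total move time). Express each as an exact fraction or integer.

t_a=10 t_c=2 v_peak=80 T=22

vₘ²/aₘ = 80²/8 = 800
960 ≥ 800 → trapezoidal
t_a = 80/8 = 10; v_peak = 80
d_cruise = 960 − 800 = 160; t_c = 160/80 = 2
T = 2·10 + 2 = 22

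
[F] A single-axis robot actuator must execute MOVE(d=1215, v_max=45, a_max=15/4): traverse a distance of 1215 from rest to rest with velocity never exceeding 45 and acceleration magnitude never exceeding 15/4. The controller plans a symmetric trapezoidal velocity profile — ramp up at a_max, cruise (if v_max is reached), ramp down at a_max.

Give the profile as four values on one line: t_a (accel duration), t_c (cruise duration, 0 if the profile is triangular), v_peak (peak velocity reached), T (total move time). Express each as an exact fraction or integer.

t_a=12 t_c=15 v_peak=45 T=39

(v_max)²/a_max = 45²/(15/4) = 540
1215 ≥ 540 → trapezoidal
t_a = 45/(15/4) = 12; v_peak = 45
d_cruise = 1215 − 540 = 675; t_c = 675/45 = 15
T = 2·12 + 15 = 39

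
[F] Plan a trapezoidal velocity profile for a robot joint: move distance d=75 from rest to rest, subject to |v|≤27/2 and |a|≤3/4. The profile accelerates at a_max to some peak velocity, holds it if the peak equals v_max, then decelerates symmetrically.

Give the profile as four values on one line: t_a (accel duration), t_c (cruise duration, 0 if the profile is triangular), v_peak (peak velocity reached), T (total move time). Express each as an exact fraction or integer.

t_a=10 t_c=0 v_peak=15/2 T=20

v_max²/a_max = (27/2)²/(3/4) = 243
75 < 243 so t_c = 0
v_peak = √(75·3/4) = √(225/4) = 15/2
t_a = (15/2)/(3/4) = 10; t_c = 0
T = 2·10 = 20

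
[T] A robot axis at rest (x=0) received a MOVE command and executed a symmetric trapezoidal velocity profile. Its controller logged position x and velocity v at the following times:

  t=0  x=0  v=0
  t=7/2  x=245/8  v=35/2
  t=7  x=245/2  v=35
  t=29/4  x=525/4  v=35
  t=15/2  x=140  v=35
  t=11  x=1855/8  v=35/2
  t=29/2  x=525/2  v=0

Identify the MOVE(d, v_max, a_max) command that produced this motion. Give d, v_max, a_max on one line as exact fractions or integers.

d=525/2 v_max=35 a_max=5

final state: t=29/2, x=525/2, v=0 → d = 525/2
a_max = (35/2−0)/(7/2−0) = 5
max v = 35 over t∈[7,15/2] → v_max = 35
check: 35·(7+1/2) = 525/2 ✓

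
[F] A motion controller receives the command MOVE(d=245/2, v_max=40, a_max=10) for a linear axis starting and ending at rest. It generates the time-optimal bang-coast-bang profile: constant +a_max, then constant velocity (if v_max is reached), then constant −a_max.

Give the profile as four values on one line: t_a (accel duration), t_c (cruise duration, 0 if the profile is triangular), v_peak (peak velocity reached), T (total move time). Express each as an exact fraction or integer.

t_a=7/2 t_c=0 v_peak=35 T=7

(v_max)²/a_max = 40²/10 = 160
245/2 < 160 so t_c = 0
v_peak = √(245/2·10) = √1225 = 35
t_a = 35/10 = 7/2; t_c = 0
T = 2·7/2 = 7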